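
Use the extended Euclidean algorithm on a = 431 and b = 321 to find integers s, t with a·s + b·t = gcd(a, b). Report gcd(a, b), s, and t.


Euclidean algorithm on (431, 321) — divide until remainder is 0:
  431 = 1 · 321 + 110
  321 = 2 · 110 + 101
  110 = 1 · 101 + 9
  101 = 11 · 9 + 2
  9 = 4 · 2 + 1
  2 = 2 · 1 + 0
gcd(431, 321) = 1.
Track Bezout coefficients alongside the remainders: start with r₀ = 431 = a·1 + b·0 (s = 1, t = 0) and r₁ = 321 = a·0 + b·1 (s = 0, t = 1); each new remainder r_{k+1} = r_{k-1} − q_k·r_k inherits s_{k+1} = s_{k-1} − q_k·s_k, t_{k+1} = t_{k-1} − q_k·t_k, so r_k = a·s_k + b·t_k at every step:
  q = 1: r = 110, s = 1 − 1·0 = 1, t = 0 − 1·1 = -1  (check: 431·1 + 321·(-1) = 110)
  q = 2: r = 101, s = 0 − 2·1 = -2, t = 1 − 2·(-1) = 3  (check: 431·(-2) + 321·3 = 101)
  q = 1: r = 9, s = 1 − 1·(-2) = 3, t = -1 − 1·3 = -4  (check: 431·3 + 321·(-4) = 9)
  q = 11: r = 2, s = -2 − 11·3 = -35, t = 3 − 11·(-4) = 47  (check: 431·(-35) + 321·47 = 2)
  q = 4: r = 1, s = 3 − 4·(-35) = 143, t = -4 − 4·47 = -192  (check: 431·143 + 321·(-192) = 1)
The row with r = 1 (the gcd) gives the Bezout coefficients s = 143, t = -192.
Result: 431 · (143) + 321 · (-192) = 1.

gcd(431, 321) = 1; s = 143, t = -192 (check: 431·143 + 321·(-192) = 1).


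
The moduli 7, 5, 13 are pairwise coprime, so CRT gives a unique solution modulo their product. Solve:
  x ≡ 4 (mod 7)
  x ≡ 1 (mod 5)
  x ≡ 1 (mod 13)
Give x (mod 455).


Moduli 7, 5, 13 are pairwise coprime; by CRT there is a unique solution modulo M = 7 · 5 · 13 = 455.
Solve pairwise, accumulating the modulus:
  Start with x ≡ 4 (mod 7).
  Combine with x ≡ 1 (mod 5): since gcd(7, 5) = 1, we get a unique residue mod 35.
    Write x = 4 + 7·t and substitute into x ≡ 1 (mod 5): 7·t ≡ 1 − 4 = -3 (mod 5).
    Reduce coefficients mod 5: 2·t ≡ 2 (mod 5).
    The inverse of 2 mod 5 is 3 (since 2·3 = 6 = 1·5 + 1), so t ≡ 3·2 = 6 ≡ 1 (mod 5).
    Then x = 4 + 7·1 = 11, valid modulo lcm(7, 5) = 35: x ≡ 11 (mod 35).
  Combine with x ≡ 1 (mod 13): since gcd(35, 13) = 1, we get a unique residue mod 455.
    Write x = 11 + 35·t and substitute into x ≡ 1 (mod 13): 35·t ≡ 1 − 11 = -10 (mod 13).
    Reduce coefficients mod 13: 9·t ≡ 3 (mod 13).
    The inverse of 9 mod 13 is 3 (since 9·3 = 27 = 2·13 + 1), so t ≡ 3·3 = 9 ≡ 9 (mod 13).
    Then x = 11 + 35·9 = 326, valid modulo lcm(35, 13) = 455: x ≡ 326 (mod 455).
Verify: 326 mod 7 = 4 ✓, 326 mod 5 = 1 ✓, 326 mod 13 = 1 ✓.

x ≡ 326 (mod 455).


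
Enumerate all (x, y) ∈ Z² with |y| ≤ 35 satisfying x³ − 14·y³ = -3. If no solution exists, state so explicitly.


The equation is x³ - 14y³ = -3. For fixed y, x³ = 14·y³ − 3, so a solution requires the RHS to be a perfect cube.
Strategy: iterate y from -35 to 35, compute RHS = 14·y³ − 3, and check whether it is a (positive or negative) perfect cube.
Check small values of y:
  y = 0: RHS = -3 is not a perfect cube.
  y = 1: RHS = 11 is not a perfect cube.
  y = -1: RHS = -17 is not a perfect cube.
  y = 2: RHS = 109 is not a perfect cube.
  y = -2: RHS = -115 is not a perfect cube.
  y = 3: RHS = 375 is not a perfect cube.
  y = -3: RHS = -381 is not a perfect cube.
Continuing the search up to |y| = 35 finds no solutions either.
No (x, y) in the scanned range satisfies the equation.

No integer solutions with |y| ≤ 35.


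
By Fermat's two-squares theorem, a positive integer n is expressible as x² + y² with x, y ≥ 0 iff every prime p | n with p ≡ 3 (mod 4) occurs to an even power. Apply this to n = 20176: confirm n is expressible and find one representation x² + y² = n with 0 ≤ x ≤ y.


Step 1: Factor n = 20176 = 2^4 · 13 · 97.
Step 2: Check the mod-4 condition on each prime factor: 2 = 2 (special); 13 ≡ 1 (mod 4), exponent 1; 97 ≡ 1 (mod 4), exponent 1.
All primes ≡ 3 (mod 4) appear to even exponent (or don't appear), so by the two-squares theorem n IS expressible as a sum of two squares.
Step 3: Build a representation. Group n = k² · m with k = 4 and m = 13 · 97 = 1261 (a product of primes ≡ 1 (mod 4)); a representation of m scales to one of n via (k·x)² + (k·y)² = k²(x² + y²). Each prime p ≡ 1 (mod 4) is itself a sum of two squares; find a² by testing p − a² for a perfect square:
  13: 13 − 1² = 12, 13 − 2² = 9 = 3² ⇒ 13 = 2² + 3².
  97: 97 − 1² = 96, 97 − 2² = 93, 97 − 3² = 88, 97 − 4² = 81 = 9² ⇒ 97 = 4² + 9².
  Combine using the Brahmagupta–Fibonacci identity (a² + b²)(c² + d²) = (ac − bd)² + (ad + bc)² = (ac + bd)² + (ad − bc)²:
  13 · 97 = 1261: from (2² + 3²)(4² + 9²), take (2·4 − 3·9, 2·9 + 3·4) = (8 − 27, 18 + 12) = (-19, 30); dropping signs (only squares matter) gives (19, 30); check 19² + 30² = 361 + 900 = 1261 ✓.
  Scale by k = 4: (4·19, 4·30) = (76, 120).
Step 4: Order so x ≤ y and verify: 76² + 120² = 5776 + 14400 = 20176 = n. ✓

n = 20176 = 76² + 120² (one valid representation with x ≤ y).


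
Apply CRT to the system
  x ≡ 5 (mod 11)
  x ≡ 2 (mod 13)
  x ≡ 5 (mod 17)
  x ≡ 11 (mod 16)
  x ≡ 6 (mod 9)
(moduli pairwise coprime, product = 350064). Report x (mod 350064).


Product of moduli M = 11 · 13 · 17 · 16 · 9 = 350064.
Merge one congruence at a time:
  Start: x ≡ 5 (mod 11).
  Combine with x ≡ 2 (mod 13); new modulus lcm = 143.
    Write x = 5 + 11·t and substitute into x ≡ 2 (mod 13): 11·t ≡ 2 − 5 = -3 (mod 13).
    Reduce coefficients mod 13: 11·t ≡ 10 (mod 13).
    The inverse of 11 mod 13 is 6 (since 11·6 = 66 = 5·13 + 1), so t ≡ 6·10 = 60 ≡ 8 (mod 13).
    Then x = 5 + 11·8 = 93, valid modulo lcm(11, 13) = 143: x ≡ 93 (mod 143).
  Combine with x ≡ 5 (mod 17); new modulus lcm = 2431.
    Write x = 93 + 143·t and substitute into x ≡ 5 (mod 17): 143·t ≡ 5 − 93 = -88 (mod 17).
    Reduce coefficients mod 17: 7·t ≡ 14 (mod 17).
    The inverse of 7 mod 17 is 5 (since 7·5 = 35 = 2·17 + 1), so t ≡ 5·14 = 70 ≡ 2 (mod 17).
    Then x = 93 + 143·2 = 379, valid modulo lcm(143, 17) = 2431: x ≡ 379 (mod 2431).
  Combine with x ≡ 11 (mod 16); new modulus lcm = 38896.
    Write x = 379 + 2431·t and substitute into x ≡ 11 (mod 16): 2431·t ≡ 11 − 379 = -368 (mod 16).
    Reduce coefficients mod 16: 15·t ≡ 0 (mod 16).
    The inverse of 15 mod 16 is 15 (since 15·15 = 225 = 14·16 + 1), so t ≡ 15·0 = 0 ≡ 0 (mod 16).
    Then x = 379 + 2431·0 = 379, valid modulo lcm(2431, 16) = 38896: x ≡ 379 (mod 38896).
  Combine with x ≡ 6 (mod 9); new modulus lcm = 350064.
    Write x = 379 + 38896·t and substitute into x ≡ 6 (mod 9): 38896·t ≡ 6 − 379 = -373 (mod 9).
    Reduce coefficients mod 9: 7·t ≡ 5 (mod 9).
    The inverse of 7 mod 9 is 4 (since 7·4 = 28 = 3·9 + 1), so t ≡ 4·5 = 20 ≡ 2 (mod 9).
    Then x = 379 + 38896·2 = 78171, valid modulo lcm(38896, 9) = 350064: x ≡ 78171 (mod 350064).
Verify against each original: 78171 mod 11 = 5, 78171 mod 13 = 2, 78171 mod 17 = 5, 78171 mod 16 = 11, 78171 mod 9 = 6.

x ≡ 78171 (mod 350064).


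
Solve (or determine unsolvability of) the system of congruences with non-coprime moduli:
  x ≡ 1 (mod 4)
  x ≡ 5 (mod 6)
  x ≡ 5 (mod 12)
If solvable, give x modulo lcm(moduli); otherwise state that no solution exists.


Moduli 4, 6, 12 are not pairwise coprime, so CRT works modulo lcm(m_i) when all pairwise compatibility conditions hold.
Pairwise compatibility: gcd(m_i, m_j) must divide a_i - a_j for every pair.
Merge one congruence at a time:
  Start: x ≡ 1 (mod 4).
  Combine with x ≡ 5 (mod 6): gcd(4, 6) = 2; 5 - 1 = 4, which IS divisible by 2, so compatible.
    Write x = 1 + 4·t and substitute into x ≡ 5 (mod 6): 4·t ≡ 5 − 1 = 4 (mod 6).
    Divide the congruence (and modulus) by g = 2: 2·t ≡ 2 (mod 3).
    The inverse of 2 mod 3 is 2 (since 2·2 = 4 = 1·3 + 1), so t ≡ 2·2 = 4 ≡ 1 (mod 3).
    Then x = 1 + 4·1 = 5, valid modulo lcm(4, 6) = 12: x ≡ 5 (mod 12).
  Combine with x ≡ 5 (mod 12): gcd(12, 12) = 12; 5 - 5 = 0, which IS divisible by 12, so compatible.
    Write x = 5 + 12·t and substitute into x ≡ 5 (mod 12): 12·t ≡ 5 − 5 = 0 (mod 12).
    Divide the congruence (and modulus) by g = 12: 1·t ≡ 0 (mod 1).
    Modulo 1 every t works; take t = 0.
    Then x = 5 + 12·0 = 5, valid modulo lcm(12, 12) = 12: x ≡ 5 (mod 12).
Verify: 5 mod 4 = 1, 5 mod 6 = 5, 5 mod 12 = 5.

x ≡ 5 (mod 12).


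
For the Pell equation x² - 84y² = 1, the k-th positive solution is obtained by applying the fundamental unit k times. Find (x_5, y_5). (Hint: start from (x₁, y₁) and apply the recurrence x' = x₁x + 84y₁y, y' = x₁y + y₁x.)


Step 1: Find the fundamental solution (x₁, y₁) of x² - 84y² = 1.
  Expand √84 as a continued fraction. a₀ = ⌊√84⌋ = 9; iterate m_{k+1} = d_k·a_k − m_k, d_{k+1} = (84 − m_{k+1}²)/d_k, a_{k+1} = ⌊(a₀ + m_{k+1})/d_{k+1}⌋ (starting m₀ = 0, d₀ = 1), with convergents p_k = a_k·p_{k-1} + p_{k-2}, q_k = a_k·q_{k-1} + q_{k-2} (p₋₁ = 1, q₋₁ = 0):
  k = 0: a₀ = 9; p₀/q₀ = 9/1; p₀² − 84·q₀² = 81 − 84 = -3.
  k = 1: m = 9, d = 3, a = ⌊(9 + 9)/3⌋ = 6; p/q = (6·9 + 1)/(6·1 + 0) = 55/6; p² − 84·q² = 3025 − 3024 = 1.
  The first convergent with p² − 84·q² = 1 gives the fundamental solution (x₁, y₁) = (55, 6).
Step 2: Apply the recurrence (x_{n+1}, y_{n+1}) = (x₁x_n + 84y₁y_n, x₁y_n + y₁x_n) repeatedly.
  From (x_1, y_1) = (55, 6): x_2 = 55·55 + 84·6·6 = 6049; y_2 = 55·6 + 6·55 = 660.
  From (x_2, y_2) = (6049, 660): x_3 = 55·6049 + 84·6·660 = 665335; y_3 = 55·660 + 6·6049 = 72594.
  From (x_3, y_3) = (665335, 72594): x_4 = 55·665335 + 84·6·72594 = 73180801; y_4 = 55·72594 + 6·665335 = 7984680.
  From (x_4, y_4) = (73180801, 7984680): x_5 = 55·73180801 + 84·6·7984680 = 8049222775; y_5 = 55·7984680 + 6·73180801 = 878242206.
Step 3: Verify x_5² - 84·y_5² = 64789987281578700625 - 64789987281578700624 = 1 (should be 1). ✓

(x_1, y_1) = (55, 6); (x_5, y_5) = (8049222775, 878242206).


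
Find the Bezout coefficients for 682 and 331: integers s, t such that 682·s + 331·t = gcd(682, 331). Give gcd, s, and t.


Euclidean algorithm on (682, 331) — divide until remainder is 0:
  682 = 2 · 331 + 20
  331 = 16 · 20 + 11
  20 = 1 · 11 + 9
  11 = 1 · 9 + 2
  9 = 4 · 2 + 1
  2 = 2 · 1 + 0
gcd(682, 331) = 1.
Track Bezout coefficients alongside the remainders: start with r₀ = 682 = a·1 + b·0 (s = 1, t = 0) and r₁ = 331 = a·0 + b·1 (s = 0, t = 1); each new remainder r_{k+1} = r_{k-1} − q_k·r_k inherits s_{k+1} = s_{k-1} − q_k·s_k, t_{k+1} = t_{k-1} − q_k·t_k, so r_k = a·s_k + b·t_k at every step:
  q = 2: r = 20, s = 1 − 2·0 = 1, t = 0 − 2·1 = -2  (check: 682·1 + 331·(-2) = 20)
  q = 16: r = 11, s = 0 − 16·1 = -16, t = 1 − 16·(-2) = 33  (check: 682·(-16) + 331·33 = 11)
  q = 1: r = 9, s = 1 − 1·(-16) = 17, t = -2 − 1·33 = -35  (check: 682·17 + 331·(-35) = 9)
  q = 1: r = 2, s = -16 − 1·17 = -33, t = 33 − 1·(-35) = 68  (check: 682·(-33) + 331·68 = 2)
  q = 4: r = 1, s = 17 − 4·(-33) = 149, t = -35 − 4·68 = -307  (check: 682·149 + 331·(-307) = 1)
The row with r = 1 (the gcd) gives the Bezout coefficients s = 149, t = -307.
Result: 682 · (149) + 331 · (-307) = 1.

gcd(682, 331) = 1; s = 149, t = -307 (check: 682·149 + 331·(-307) = 1).


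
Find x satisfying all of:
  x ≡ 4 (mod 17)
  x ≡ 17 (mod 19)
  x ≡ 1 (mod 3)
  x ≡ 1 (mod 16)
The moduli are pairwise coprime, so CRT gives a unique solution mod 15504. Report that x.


Product of moduli M = 17 · 19 · 3 · 16 = 15504.
Merge one congruence at a time:
  Start: x ≡ 4 (mod 17).
  Combine with x ≡ 17 (mod 19); new modulus lcm = 323.
    Write x = 4 + 17·t and substitute into x ≡ 17 (mod 19): 17·t ≡ 17 − 4 = 13 (mod 19).
    The inverse of 17 mod 19 is 9 (since 17·9 = 153 = 8·19 + 1), so t ≡ 9·13 = 117 ≡ 3 (mod 19).
    Then x = 4 + 17·3 = 55, valid modulo lcm(17, 19) = 323: x ≡ 55 (mod 323).
  Combine with x ≡ 1 (mod 3); new modulus lcm = 969.
    Write x = 55 + 323·t and substitute into x ≡ 1 (mod 3): 323·t ≡ 1 − 55 = -54 (mod 3).
    Reduce coefficients mod 3: 2·t ≡ 0 (mod 3).
    The inverse of 2 mod 3 is 2 (since 2·2 = 4 = 1·3 + 1), so t ≡ 2·0 = 0 ≡ 0 (mod 3).
    Then x = 55 + 323·0 = 55, valid modulo lcm(323, 3) = 969: x ≡ 55 (mod 969).
  Combine with x ≡ 1 (mod 16); new modulus lcm = 15504.
    Write x = 55 + 969·t and substitute into x ≡ 1 (mod 16): 969·t ≡ 1 − 55 = -54 (mod 16).
    Reduce coefficients mod 16: 9·t ≡ 10 (mod 16).
    The inverse of 9 mod 16 is 9 (since 9·9 = 81 = 5·16 + 1), so t ≡ 9·10 = 90 ≡ 10 (mod 16).
    Then x = 55 + 969·10 = 9745, valid modulo lcm(969, 16) = 15504: x ≡ 9745 (mod 15504).
Verify against each original: 9745 mod 17 = 4, 9745 mod 19 = 17, 9745 mod 3 = 1, 9745 mod 16 = 1.

x ≡ 9745 (mod 15504).


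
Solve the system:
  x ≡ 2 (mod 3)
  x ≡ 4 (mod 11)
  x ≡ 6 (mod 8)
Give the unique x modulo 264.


Moduli 3, 11, 8 are pairwise coprime; by CRT there is a unique solution modulo M = 3 · 11 · 8 = 264.
Solve pairwise, accumulating the modulus:
  Start with x ≡ 2 (mod 3).
  Combine with x ≡ 4 (mod 11): since gcd(3, 11) = 1, we get a unique residue mod 33.
    Write x = 2 + 3·t and substitute into x ≡ 4 (mod 11): 3·t ≡ 4 − 2 = 2 (mod 11).
    The inverse of 3 mod 11 is 4 (since 3·4 = 12 = 1·11 + 1), so t ≡ 4·2 = 8 ≡ 8 (mod 11).
    Then x = 2 + 3·8 = 26, valid modulo lcm(3, 11) = 33: x ≡ 26 (mod 33).
  Combine with x ≡ 6 (mod 8): since gcd(33, 8) = 1, we get a unique residue mod 264.
    Write x = 26 + 33·t and substitute into x ≡ 6 (mod 8): 33·t ≡ 6 − 26 = -20 (mod 8).
    Reduce coefficients mod 8: 1·t ≡ 4 (mod 8).
    So t ≡ 4 (mod 8).
    Then x = 26 + 33·4 = 158, valid modulo lcm(33, 8) = 264: x ≡ 158 (mod 264).
Verify: 158 mod 3 = 2 ✓, 158 mod 11 = 4 ✓, 158 mod 8 = 6 ✓.

x ≡ 158 (mod 264).


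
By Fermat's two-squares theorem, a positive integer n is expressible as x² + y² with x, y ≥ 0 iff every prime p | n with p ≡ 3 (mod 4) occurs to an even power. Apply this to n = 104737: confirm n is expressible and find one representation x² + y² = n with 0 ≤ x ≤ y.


Step 1: Factor n = 104737 = 17 · 61 · 101.
Step 2: Check the mod-4 condition on each prime factor: 17 ≡ 1 (mod 4), exponent 1; 61 ≡ 1 (mod 4), exponent 1; 101 ≡ 1 (mod 4), exponent 1.
All primes ≡ 3 (mod 4) appear to even exponent (or don't appear), so by the two-squares theorem n IS expressible as a sum of two squares.
Step 3: Build a representation. Here n = 17 · 61 · 101 is a product of primes ≡ 1 (mod 4). Each prime p ≡ 1 (mod 4) is itself a sum of two squares; find a² by testing p − a² for a perfect square:
  17: 17 − 1² = 16 = 4² ⇒ 17 = 1² + 4².
  61: 61 − 1² = 60, 61 − 2² = 57, 61 − 3² = 52, 61 − 4² = 45, 61 − 5² = 36 = 6² ⇒ 61 = 5² + 6².
  101: 101 − 1² = 100 = 10² ⇒ 101 = 1² + 10².
  Combine using the Brahmagupta–Fibonacci identity (a² + b²)(c² + d²) = (ac − bd)² + (ad + bc)² = (ac + bd)² + (ad − bc)²:
  17 · 61 = 1037: from (1² + 4²)(5² + 6²), take (1·5 − 4·6, 1·6 + 4·5) = (5 − 24, 6 + 20) = (-19, 26); dropping signs (only squares matter) gives (19, 26); check 19² + 26² = 361 + 676 = 1037 ✓.
  1037 · 101 = 104737: from (19² + 26²)(1² + 10²), take (19·1 − 26·10, 19·10 + 26·1) = (19 − 260, 190 + 26) = (-241, 216); dropping signs (only squares matter) gives (241, 216); check 241² + 216² = 58081 + 46656 = 104737 ✓.
Step 4: Order so x ≤ y and verify: 216² + 241² = 46656 + 58081 = 104737 = n. ✓

n = 104737 = 216² + 241² (one valid representation with x ≤ y).


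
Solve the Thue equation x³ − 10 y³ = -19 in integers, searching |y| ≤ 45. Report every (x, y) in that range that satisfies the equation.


The equation is x³ - 10y³ = -19. For fixed y, x³ = 10·y³ − 19, so a solution requires the RHS to be a perfect cube.
Strategy: iterate y from -45 to 45, compute RHS = 10·y³ − 19, and check whether it is a (positive or negative) perfect cube.
Check small values of y:
  y = 0: RHS = -19 is not a perfect cube.
  y = 1: RHS = -9 is not a perfect cube.
  y = -1: RHS = -29 is not a perfect cube.
  y = 2: RHS = 61 is not a perfect cube.
  y = -2: RHS = -99 is not a perfect cube.
  y = 3: RHS = 251 is not a perfect cube.
  y = -3: RHS = -289 is not a perfect cube.
Continuing the search up to |y| = 45 finds no solutions either.
No (x, y) in the scanned range satisfies the equation.

No integer solutions with |y| ≤ 45.


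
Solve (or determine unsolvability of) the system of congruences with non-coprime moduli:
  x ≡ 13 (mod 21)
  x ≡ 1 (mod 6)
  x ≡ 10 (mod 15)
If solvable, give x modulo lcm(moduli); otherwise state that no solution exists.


Moduli 21, 6, 15 are not pairwise coprime, so CRT works modulo lcm(m_i) when all pairwise compatibility conditions hold.
Pairwise compatibility: gcd(m_i, m_j) must divide a_i - a_j for every pair.
Merge one congruence at a time:
  Start: x ≡ 13 (mod 21).
  Combine with x ≡ 1 (mod 6): gcd(21, 6) = 3; 1 - 13 = -12, which IS divisible by 3, so compatible.
    Write x = 13 + 21·t and substitute into x ≡ 1 (mod 6): 21·t ≡ 1 − 13 = -12 (mod 6).
    Divide the congruence (and modulus) by g = 3: 7·t ≡ -4 (mod 2).
    Reduce coefficients mod 2: 1·t ≡ 0 (mod 2).
    So t ≡ 0 (mod 2).
    Then x = 13 + 21·0 = 13, valid modulo lcm(21, 6) = 42: x ≡ 13 (mod 42).
  Combine with x ≡ 10 (mod 15): gcd(42, 15) = 3; 10 - 13 = -3, which IS divisible by 3, so compatible.
    Write x = 13 + 42·t and substitute into x ≡ 10 (mod 15): 42·t ≡ 10 − 13 = -3 (mod 15).
    Divide the congruence (and modulus) by g = 3: 14·t ≡ -1 (mod 5).
    Reduce coefficients mod 5: 4·t ≡ 4 (mod 5).
    The inverse of 4 mod 5 is 4 (since 4·4 = 16 = 3·5 + 1), so t ≡ 4·4 = 16 ≡ 1 (mod 5).
    Then x = 13 + 42·1 = 55, valid modulo lcm(42, 15) = 210: x ≡ 55 (mod 210).
Verify: 55 mod 21 = 13, 55 mod 6 = 1, 55 mod 15 = 10.

x ≡ 55 (mod 210).


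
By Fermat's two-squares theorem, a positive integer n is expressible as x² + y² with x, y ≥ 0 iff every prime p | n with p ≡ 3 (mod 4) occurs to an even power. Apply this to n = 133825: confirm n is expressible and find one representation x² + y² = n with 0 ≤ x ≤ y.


Step 1: Factor n = 133825 = 5^2 · 53 · 101.
Step 2: Check the mod-4 condition on each prime factor: 5 ≡ 1 (mod 4), exponent 2; 53 ≡ 1 (mod 4), exponent 1; 101 ≡ 1 (mod 4), exponent 1.
All primes ≡ 3 (mod 4) appear to even exponent (or don't appear), so by the two-squares theorem n IS expressible as a sum of two squares.
Step 3: Build a representation. Group n = k² · m with k = 5 and m = 53 · 101 = 5353 (a product of primes ≡ 1 (mod 4)); a representation of m scales to one of n via (k·x)² + (k·y)² = k²(x² + y²). Each prime p ≡ 1 (mod 4) is itself a sum of two squares; find a² by testing p − a² for a perfect square:
  53: 53 − 1² = 52, 53 − 2² = 49 = 7² ⇒ 53 = 2² + 7².
  101: 101 − 1² = 100 = 10² ⇒ 101 = 1² + 10².
  Combine using the Brahmagupta–Fibonacci identity (a² + b²)(c² + d²) = (ac − bd)² + (ad + bc)² = (ac + bd)² + (ad − bc)²:
  53 · 101 = 5353: from (2² + 7²)(1² + 10²), take (2·1 − 7·10, 2·10 + 7·1) = (2 − 70, 20 + 7) = (-68, 27); dropping signs (only squares matter) gives (68, 27); check 68² + 27² = 4624 + 729 = 5353 ✓.
  Scale by k = 5: (5·68, 5·27) = (340, 135).
Step 4: Order so x ≤ y and verify: 135² + 340² = 18225 + 115600 = 133825 = n. ✓

n = 133825 = 135² + 340² (one valid representation with x ≤ y).


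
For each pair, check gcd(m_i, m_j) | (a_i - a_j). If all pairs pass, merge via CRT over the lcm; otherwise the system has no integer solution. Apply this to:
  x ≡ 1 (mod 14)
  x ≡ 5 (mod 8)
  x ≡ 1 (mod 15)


Moduli 14, 8, 15 are not pairwise coprime, so CRT works modulo lcm(m_i) when all pairwise compatibility conditions hold.
Pairwise compatibility: gcd(m_i, m_j) must divide a_i - a_j for every pair.
Merge one congruence at a time:
  Start: x ≡ 1 (mod 14).
  Combine with x ≡ 5 (mod 8): gcd(14, 8) = 2; 5 - 1 = 4, which IS divisible by 2, so compatible.
    Write x = 1 + 14·t and substitute into x ≡ 5 (mod 8): 14·t ≡ 5 − 1 = 4 (mod 8).
    Divide the congruence (and modulus) by g = 2: 7·t ≡ 2 (mod 4).
    Reduce coefficients mod 4: 3·t ≡ 2 (mod 4).
    The inverse of 3 mod 4 is 3 (since 3·3 = 9 = 2·4 + 1), so t ≡ 3·2 = 6 ≡ 2 (mod 4).
    Then x = 1 + 14·2 = 29, valid modulo lcm(14, 8) = 56: x ≡ 29 (mod 56).
  Combine with x ≡ 1 (mod 15): gcd(56, 15) = 1; 1 - 29 = -28, which IS divisible by 1, so compatible.
    Write x = 29 + 56·t and substitute into x ≡ 1 (mod 15): 56·t ≡ 1 − 29 = -28 (mod 15).
    Reduce coefficients mod 15: 11·t ≡ 2 (mod 15).
    The inverse of 11 mod 15 is 11 (since 11·11 = 121 = 8·15 + 1), so t ≡ 11·2 = 22 ≡ 7 (mod 15).
    Then x = 29 + 56·7 = 421, valid modulo lcm(56, 15) = 840: x ≡ 421 (mod 840).
Verify: 421 mod 14 = 1, 421 mod 8 = 5, 421 mod 15 = 1.

x ≡ 421 (mod 840).


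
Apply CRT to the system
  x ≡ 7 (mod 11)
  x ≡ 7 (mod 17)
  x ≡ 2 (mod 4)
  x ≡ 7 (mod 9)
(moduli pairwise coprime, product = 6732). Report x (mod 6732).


Product of moduli M = 11 · 17 · 4 · 9 = 6732.
Merge one congruence at a time:
  Start: x ≡ 7 (mod 11).
  Combine with x ≡ 7 (mod 17); new modulus lcm = 187.
    Write x = 7 + 11·t and substitute into x ≡ 7 (mod 17): 11·t ≡ 7 − 7 = 0 (mod 17).
    The inverse of 11 mod 17 is 14 (since 11·14 = 154 = 9·17 + 1), so t ≡ 14·0 = 0 ≡ 0 (mod 17).
    Then x = 7 + 11·0 = 7, valid modulo lcm(11, 17) = 187: x ≡ 7 (mod 187).
  Combine with x ≡ 2 (mod 4); new modulus lcm = 748.
    Write x = 7 + 187·t and substitute into x ≡ 2 (mod 4): 187·t ≡ 2 − 7 = -5 (mod 4).
    Reduce coefficients mod 4: 3·t ≡ 3 (mod 4).
    The inverse of 3 mod 4 is 3 (since 3·3 = 9 = 2·4 + 1), so t ≡ 3·3 = 9 ≡ 1 (mod 4).
    Then x = 7 + 187·1 = 194, valid modulo lcm(187, 4) = 748: x ≡ 194 (mod 748).
  Combine with x ≡ 7 (mod 9); new modulus lcm = 6732.
    Write x = 194 + 748·t and substitute into x ≡ 7 (mod 9): 748·t ≡ 7 − 194 = -187 (mod 9).
    Reduce coefficients mod 9: 1·t ≡ 2 (mod 9).
    So t ≡ 2 (mod 9).
    Then x = 194 + 748·2 = 1690, valid modulo lcm(748, 9) = 6732: x ≡ 1690 (mod 6732).
Verify against each original: 1690 mod 11 = 7, 1690 mod 17 = 7, 1690 mod 4 = 2, 1690 mod 9 = 7.

x ≡ 1690 (mod 6732).


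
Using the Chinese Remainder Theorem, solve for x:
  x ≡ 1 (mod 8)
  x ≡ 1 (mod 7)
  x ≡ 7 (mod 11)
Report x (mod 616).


Moduli 8, 7, 11 are pairwise coprime; by CRT there is a unique solution modulo M = 8 · 7 · 11 = 616.
Solve pairwise, accumulating the modulus:
  Start with x ≡ 1 (mod 8).
  Combine with x ≡ 1 (mod 7): since gcd(8, 7) = 1, we get a unique residue mod 56.
    Write x = 1 + 8·t and substitute into x ≡ 1 (mod 7): 8·t ≡ 1 − 1 = 0 (mod 7).
    Reduce coefficients mod 7: 1·t ≡ 0 (mod 7).
    So t ≡ 0 (mod 7).
    Then x = 1 + 8·0 = 1, valid modulo lcm(8, 7) = 56: x ≡ 1 (mod 56).
  Combine with x ≡ 7 (mod 11): since gcd(56, 11) = 1, we get a unique residue mod 616.
    Write x = 1 + 56·t and substitute into x ≡ 7 (mod 11): 56·t ≡ 7 − 1 = 6 (mod 11).
    Reduce coefficients mod 11: 1·t ≡ 6 (mod 11).
    So t ≡ 6 (mod 11).
    Then x = 1 + 56·6 = 337, valid modulo lcm(56, 11) = 616: x ≡ 337 (mod 616).
Verify: 337 mod 8 = 1 ✓, 337 mod 7 = 1 ✓, 337 mod 11 = 7 ✓.

x ≡ 337 (mod 616).


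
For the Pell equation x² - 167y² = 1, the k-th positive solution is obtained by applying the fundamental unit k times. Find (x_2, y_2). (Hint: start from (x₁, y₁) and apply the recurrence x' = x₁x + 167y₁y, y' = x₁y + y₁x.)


Step 1: Find the fundamental solution (x₁, y₁) of x² - 167y² = 1.
  Expand √167 as a continued fraction. a₀ = ⌊√167⌋ = 12; iterate m_{k+1} = d_k·a_k − m_k, d_{k+1} = (167 − m_{k+1}²)/d_k, a_{k+1} = ⌊(a₀ + m_{k+1})/d_{k+1}⌋ (starting m₀ = 0, d₀ = 1), with convergents p_k = a_k·p_{k-1} + p_{k-2}, q_k = a_k·q_{k-1} + q_{k-2} (p₋₁ = 1, q₋₁ = 0):
  k = 0: a₀ = 12; p₀/q₀ = 12/1; p₀² − 167·q₀² = 144 − 167 = -23.
  k = 1: m = 12, d = 23, a = ⌊(12 + 12)/23⌋ = 1; p/q = (1·12 + 1)/(1·1 + 0) = 13/1; p² − 167·q² = 169 − 167 = 2.
  k = 2: m = 11, d = 2, a = ⌊(12 + 11)/2⌋ = 11; p/q = (11·13 + 12)/(11·1 + 1) = 155/12; p² − 167·q² = 24025 − 24048 = -23.
  k = 3: m = 11, d = 23, a = ⌊(12 + 11)/23⌋ = 1; p/q = (1·155 + 13)/(1·12 + 1) = 168/13; p² − 167·q² = 28224 − 28223 = 1.
  The first convergent with p² − 167·q² = 1 gives the fundamental solution (x₁, y₁) = (168, 13).
Step 2: Apply the recurrence (x_{n+1}, y_{n+1}) = (x₁x_n + 167y₁y_n, x₁y_n + y₁x_n) repeatedly.
  From (x_1, y_1) = (168, 13): x_2 = 168·168 + 167·13·13 = 56447; y_2 = 168·13 + 13·168 = 4368.
Step 3: Verify x_2² - 167·y_2² = 3186263809 - 3186263808 = 1 (should be 1). ✓

(x_1, y_1) = (168, 13); (x_2, y_2) = (56447, 4368).


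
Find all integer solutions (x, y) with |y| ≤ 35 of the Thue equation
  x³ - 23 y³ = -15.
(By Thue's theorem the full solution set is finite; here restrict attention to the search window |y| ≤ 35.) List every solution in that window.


The equation is x³ - 23y³ = -15. For fixed y, x³ = 23·y³ − 15, so a solution requires the RHS to be a perfect cube.
Strategy: iterate y from -35 to 35, compute RHS = 23·y³ − 15, and check whether it is a (positive or negative) perfect cube.
Check small values of y:
  y = 0: RHS = -15 is not a perfect cube.
  y = 1: RHS = 8 = (2)³ ⇒ x = 2 works.
  y = -1: RHS = -38 is not a perfect cube.
  y = 2: RHS = 169 is not a perfect cube.
  y = -2: RHS = -199 is not a perfect cube.
  y = 3: RHS = 606 is not a perfect cube.
  y = -3: RHS = -636 is not a perfect cube.
Continuing the search up to |y| = 35 finds no further solutions beyond those listed.
Collected solutions: (2, 1).

Solutions (with |y| ≤ 35): (2, 1).


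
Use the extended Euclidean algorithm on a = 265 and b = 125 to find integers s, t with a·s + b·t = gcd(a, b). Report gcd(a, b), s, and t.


Euclidean algorithm on (265, 125) — divide until remainder is 0:
  265 = 2 · 125 + 15
  125 = 8 · 15 + 5
  15 = 3 · 5 + 0
gcd(265, 125) = 5.
Track Bezout coefficients alongside the remainders: start with r₀ = 265 = a·1 + b·0 (s = 1, t = 0) and r₁ = 125 = a·0 + b·1 (s = 0, t = 1); each new remainder r_{k+1} = r_{k-1} − q_k·r_k inherits s_{k+1} = s_{k-1} − q_k·s_k, t_{k+1} = t_{k-1} − q_k·t_k, so r_k = a·s_k + b·t_k at every step:
  q = 2: r = 15, s = 1 − 2·0 = 1, t = 0 − 2·1 = -2  (check: 265·1 + 125·(-2) = 15)
  q = 8: r = 5, s = 0 − 8·1 = -8, t = 1 − 8·(-2) = 17  (check: 265·(-8) + 125·17 = 5)
The row with r = 5 (the gcd) gives the Bezout coefficients s = -8, t = 17.
Result: 265 · (-8) + 125 · (17) = 5.

gcd(265, 125) = 5; s = -8, t = 17 (check: 265·(-8) + 125·17 = 5).


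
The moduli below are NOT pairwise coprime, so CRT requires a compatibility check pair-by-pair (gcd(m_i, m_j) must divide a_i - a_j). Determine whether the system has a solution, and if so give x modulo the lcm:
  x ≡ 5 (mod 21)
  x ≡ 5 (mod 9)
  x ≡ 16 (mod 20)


Moduli 21, 9, 20 are not pairwise coprime, so CRT works modulo lcm(m_i) when all pairwise compatibility conditions hold.
Pairwise compatibility: gcd(m_i, m_j) must divide a_i - a_j for every pair.
Merge one congruence at a time:
  Start: x ≡ 5 (mod 21).
  Combine with x ≡ 5 (mod 9): gcd(21, 9) = 3; 5 - 5 = 0, which IS divisible by 3, so compatible.
    Write x = 5 + 21·t and substitute into x ≡ 5 (mod 9): 21·t ≡ 5 − 5 = 0 (mod 9).
    Divide the congruence (and modulus) by g = 3: 7·t ≡ 0 (mod 3).
    Reduce coefficients mod 3: 1·t ≡ 0 (mod 3).
    So t ≡ 0 (mod 3).
    Then x = 5 + 21·0 = 5, valid modulo lcm(21, 9) = 63: x ≡ 5 (mod 63).
  Combine with x ≡ 16 (mod 20): gcd(63, 20) = 1; 16 - 5 = 11, which IS divisible by 1, so compatible.
    Write x = 5 + 63·t and substitute into x ≡ 16 (mod 20): 63·t ≡ 16 − 5 = 11 (mod 20).
    Reduce coefficients mod 20: 3·t ≡ 11 (mod 20).
    The inverse of 3 mod 20 is 7 (since 3·7 = 21 = 1·20 + 1), so t ≡ 7·11 = 77 ≡ 17 (mod 20).
    Then x = 5 + 63·17 = 1076, valid modulo lcm(63, 20) = 1260: x ≡ 1076 (mod 1260).
Verify: 1076 mod 21 = 5, 1076 mod 9 = 5, 1076 mod 20 = 16.

x ≡ 1076 (mod 1260).


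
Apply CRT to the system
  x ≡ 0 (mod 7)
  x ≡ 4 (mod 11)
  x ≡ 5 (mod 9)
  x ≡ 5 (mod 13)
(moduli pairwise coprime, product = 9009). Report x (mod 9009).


Product of moduli M = 7 · 11 · 9 · 13 = 9009.
Merge one congruence at a time:
  Start: x ≡ 0 (mod 7).
  Combine with x ≡ 4 (mod 11); new modulus lcm = 77.
    Write x = 0 + 7·t and substitute into x ≡ 4 (mod 11): 7·t ≡ 4 − 0 = 4 (mod 11).
    The inverse of 7 mod 11 is 8 (since 7·8 = 56 = 5·11 + 1), so t ≡ 8·4 = 32 ≡ 10 (mod 11).
    Then x = 0 + 7·10 = 70, valid modulo lcm(7, 11) = 77: x ≡ 70 (mod 77).
  Combine with x ≡ 5 (mod 9); new modulus lcm = 693.
    Write x = 70 + 77·t and substitute into x ≡ 5 (mod 9): 77·t ≡ 5 − 70 = -65 (mod 9).
    Reduce coefficients mod 9: 5·t ≡ 7 (mod 9).
    The inverse of 5 mod 9 is 2 (since 5·2 = 10 = 1·9 + 1), so t ≡ 2·7 = 14 ≡ 5 (mod 9).
    Then x = 70 + 77·5 = 455, valid modulo lcm(77, 9) = 693: x ≡ 455 (mod 693).
  Combine with x ≡ 5 (mod 13); new modulus lcm = 9009.
    Write x = 455 + 693·t and substitute into x ≡ 5 (mod 13): 693·t ≡ 5 − 455 = -450 (mod 13).
    Reduce coefficients mod 13: 4·t ≡ 5 (mod 13).
    The inverse of 4 mod 13 is 10 (since 4·10 = 40 = 3·13 + 1), so t ≡ 10·5 = 50 ≡ 11 (mod 13).
    Then x = 455 + 693·11 = 8078, valid modulo lcm(693, 13) = 9009: x ≡ 8078 (mod 9009).
Verify against each original: 8078 mod 7 = 0, 8078 mod 11 = 4, 8078 mod 9 = 5, 8078 mod 13 = 5.

x ≡ 8078 (mod 9009).


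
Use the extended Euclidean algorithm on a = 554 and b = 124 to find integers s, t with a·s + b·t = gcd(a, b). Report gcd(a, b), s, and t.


Euclidean algorithm on (554, 124) — divide until remainder is 0:
  554 = 4 · 124 + 58
  124 = 2 · 58 + 8
  58 = 7 · 8 + 2
  8 = 4 · 2 + 0
gcd(554, 124) = 2.
Track Bezout coefficients alongside the remainders: start with r₀ = 554 = a·1 + b·0 (s = 1, t = 0) and r₁ = 124 = a·0 + b·1 (s = 0, t = 1); each new remainder r_{k+1} = r_{k-1} − q_k·r_k inherits s_{k+1} = s_{k-1} − q_k·s_k, t_{k+1} = t_{k-1} − q_k·t_k, so r_k = a·s_k + b·t_k at every step:
  q = 4: r = 58, s = 1 − 4·0 = 1, t = 0 − 4·1 = -4  (check: 554·1 + 124·(-4) = 58)
  q = 2: r = 8, s = 0 − 2·1 = -2, t = 1 − 2·(-4) = 9  (check: 554·(-2) + 124·9 = 8)
  q = 7: r = 2, s = 1 − 7·(-2) = 15, t = -4 − 7·9 = -67  (check: 554·15 + 124·(-67) = 2)
The row with r = 2 (the gcd) gives the Bezout coefficients s = 15, t = -67.
Result: 554 · (15) + 124 · (-67) = 2.

gcd(554, 124) = 2; s = 15, t = -67 (check: 554·15 + 124·(-67) = 2).


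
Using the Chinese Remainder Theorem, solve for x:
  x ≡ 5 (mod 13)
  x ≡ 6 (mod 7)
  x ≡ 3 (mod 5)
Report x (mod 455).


Moduli 13, 7, 5 are pairwise coprime; by CRT there is a unique solution modulo M = 13 · 7 · 5 = 455.
Solve pairwise, accumulating the modulus:
  Start with x ≡ 5 (mod 13).
  Combine with x ≡ 6 (mod 7): since gcd(13, 7) = 1, we get a unique residue mod 91.
    Write x = 5 + 13·t and substitute into x ≡ 6 (mod 7): 13·t ≡ 6 − 5 = 1 (mod 7).
    Reduce coefficients mod 7: 6·t ≡ 1 (mod 7).
    The inverse of 6 mod 7 is 6 (since 6·6 = 36 = 5·7 + 1), so t ≡ 6·1 = 6 ≡ 6 (mod 7).
    Then x = 5 + 13·6 = 83, valid modulo lcm(13, 7) = 91: x ≡ 83 (mod 91).
  Combine with x ≡ 3 (mod 5): since gcd(91, 5) = 1, we get a unique residue mod 455.
    Write x = 83 + 91·t and substitute into x ≡ 3 (mod 5): 91·t ≡ 3 − 83 = -80 (mod 5).
    Reduce coefficients mod 5: 1·t ≡ 0 (mod 5).
    So t ≡ 0 (mod 5).
    Then x = 83 + 91·0 = 83, valid modulo lcm(91, 5) = 455: x ≡ 83 (mod 455).
Verify: 83 mod 13 = 5 ✓, 83 mod 7 = 6 ✓, 83 mod 5 = 3 ✓.

x ≡ 83 (mod 455).


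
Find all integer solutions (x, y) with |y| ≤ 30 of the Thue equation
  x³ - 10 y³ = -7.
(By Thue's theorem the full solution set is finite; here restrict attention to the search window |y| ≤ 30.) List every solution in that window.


The equation is x³ - 10y³ = -7. For fixed y, x³ = 10·y³ − 7, so a solution requires the RHS to be a perfect cube.
Strategy: iterate y from -30 to 30, compute RHS = 10·y³ − 7, and check whether it is a (positive or negative) perfect cube.
Check small values of y:
  y = 0: RHS = -7 is not a perfect cube.
  y = 1: RHS = 3 is not a perfect cube.
  y = -1: RHS = -17 is not a perfect cube.
  y = 2: RHS = 73 is not a perfect cube.
  y = -2: RHS = -87 is not a perfect cube.
  y = 3: RHS = 263 is not a perfect cube.
  y = -3: RHS = -277 is not a perfect cube.
Continuing the search up to |y| = 30 finds no solutions either.
No (x, y) in the scanned range satisfies the equation.

No integer solutions with |y| ≤ 30.


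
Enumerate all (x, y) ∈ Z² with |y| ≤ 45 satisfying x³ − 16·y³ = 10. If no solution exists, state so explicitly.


The equation is x³ - 16y³ = 10. For fixed y, x³ = 16·y³ + 10, so a solution requires the RHS to be a perfect cube.
Strategy: iterate y from -45 to 45, compute RHS = 16·y³ + 10, and check whether it is a (positive or negative) perfect cube.
Check small values of y:
  y = 0: RHS = 10 is not a perfect cube.
  y = 1: RHS = 26 is not a perfect cube.
  y = -1: RHS = -6 is not a perfect cube.
  y = 2: RHS = 138 is not a perfect cube.
  y = -2: RHS = -118 is not a perfect cube.
  y = 3: RHS = 442 is not a perfect cube.
  y = -3: RHS = -422 is not a perfect cube.
Continuing the search up to |y| = 45 finds no solutions either.
No (x, y) in the scanned range satisfies the equation.

No integer solutions with |y| ≤ 45.


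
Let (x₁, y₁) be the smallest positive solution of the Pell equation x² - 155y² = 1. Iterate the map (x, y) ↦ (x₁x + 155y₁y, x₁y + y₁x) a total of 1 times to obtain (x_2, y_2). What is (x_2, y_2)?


Step 1: Find the fundamental solution (x₁, y₁) of x² - 155y² = 1.
  Expand √155 as a continued fraction. a₀ = ⌊√155⌋ = 12; iterate m_{k+1} = d_k·a_k − m_k, d_{k+1} = (155 − m_{k+1}²)/d_k, a_{k+1} = ⌊(a₀ + m_{k+1})/d_{k+1}⌋ (starting m₀ = 0, d₀ = 1), with convergents p_k = a_k·p_{k-1} + p_{k-2}, q_k = a_k·q_{k-1} + q_{k-2} (p₋₁ = 1, q₋₁ = 0):
  k = 0: a₀ = 12; p₀/q₀ = 12/1; p₀² − 155·q₀² = 144 − 155 = -11.
  k = 1: m = 12, d = 11, a = ⌊(12 + 12)/11⌋ = 2; p/q = (2·12 + 1)/(2·1 + 0) = 25/2; p² − 155·q² = 625 − 620 = 5.
  k = 2: m = 10, d = 5, a = ⌊(12 + 10)/5⌋ = 4; p/q = (4·25 + 12)/(4·2 + 1) = 112/9; p² − 155·q² = 12544 − 12555 = -11.
  k = 3: m = 10, d = 11, a = ⌊(12 + 10)/11⌋ = 2; p/q = (2·112 + 25)/(2·9 + 2) = 249/20; p² − 155·q² = 62001 − 62000 = 1.
  The first convergent with p² − 155·q² = 1 gives the fundamental solution (x₁, y₁) = (249, 20).
Step 2: Apply the recurrence (x_{n+1}, y_{n+1}) = (x₁x_n + 155y₁y_n, x₁y_n + y₁x_n) repeatedly.
  From (x_1, y_1) = (249, 20): x_2 = 249·249 + 155·20·20 = 124001; y_2 = 249·20 + 20·249 = 9960.
Step 3: Verify x_2² - 155·y_2² = 15376248001 - 15376248000 = 1 (should be 1). ✓

(x_1, y_1) = (249, 20); (x_2, y_2) = (124001, 9960).


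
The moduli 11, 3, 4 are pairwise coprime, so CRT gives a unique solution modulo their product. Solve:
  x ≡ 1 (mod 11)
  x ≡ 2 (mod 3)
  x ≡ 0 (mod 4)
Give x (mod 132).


Moduli 11, 3, 4 are pairwise coprime; by CRT there is a unique solution modulo M = 11 · 3 · 4 = 132.
Solve pairwise, accumulating the modulus:
  Start with x ≡ 1 (mod 11).
  Combine with x ≡ 2 (mod 3): since gcd(11, 3) = 1, we get a unique residue mod 33.
    Write x = 1 + 11·t and substitute into x ≡ 2 (mod 3): 11·t ≡ 2 − 1 = 1 (mod 3).
    Reduce coefficients mod 3: 2·t ≡ 1 (mod 3).
    The inverse of 2 mod 3 is 2 (since 2·2 = 4 = 1·3 + 1), so t ≡ 2·1 = 2 ≡ 2 (mod 3).
    Then x = 1 + 11·2 = 23, valid modulo lcm(11, 3) = 33: x ≡ 23 (mod 33).
  Combine with x ≡ 0 (mod 4): since gcd(33, 4) = 1, we get a unique residue mod 132.
    Write x = 23 + 33·t and substitute into x ≡ 0 (mod 4): 33·t ≡ 0 − 23 = -23 (mod 4).
    Reduce coefficients mod 4: 1·t ≡ 1 (mod 4).
    So t ≡ 1 (mod 4).
    Then x = 23 + 33·1 = 56, valid modulo lcm(33, 4) = 132: x ≡ 56 (mod 132).
Verify: 56 mod 11 = 1 ✓, 56 mod 3 = 2 ✓, 56 mod 4 = 0 ✓.

x ≡ 56 (mod 132).


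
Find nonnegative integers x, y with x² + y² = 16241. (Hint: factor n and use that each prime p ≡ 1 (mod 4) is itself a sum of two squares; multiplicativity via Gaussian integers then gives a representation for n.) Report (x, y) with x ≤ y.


Step 1: Factor n = 16241 = 109 · 149.
Step 2: Check the mod-4 condition on each prime factor: 109 ≡ 1 (mod 4), exponent 1; 149 ≡ 1 (mod 4), exponent 1.
All primes ≡ 3 (mod 4) appear to even exponent (or don't appear), so by the two-squares theorem n IS expressible as a sum of two squares.
Step 3: Build a representation. Here n = 109 · 149 is a product of primes ≡ 1 (mod 4). Each prime p ≡ 1 (mod 4) is itself a sum of two squares; find a² by testing p − a² for a perfect square:
  109: 109 − 1² = 108, 109 − 2² = 105, 109 − 3² = 100 = 10² ⇒ 109 = 3² + 10².
  149: 149 − 1² = 148, 149 − 2² = 145, 149 − 3² = 140, 149 − 4² = 133, 149 − 5² = 124, 149 − 6² = 113, 149 − 7² = 100 = 10² ⇒ 149 = 7² + 10².
  Combine using the Brahmagupta–Fibonacci identity (a² + b²)(c² + d²) = (ac − bd)² + (ad + bc)² = (ac + bd)² + (ad − bc)²:
  109 · 149 = 16241: from (3² + 10²)(7² + 10²), take (3·7 − 10·10, 3·10 + 10·7) = (21 − 100, 30 + 70) = (-79, 100); dropping signs (only squares matter) gives (79, 100); check 79² + 100² = 6241 + 10000 = 16241 ✓.
Step 4: Order so x ≤ y and verify: 79² + 100² = 6241 + 10000 = 16241 = n. ✓

n = 16241 = 79² + 100² (one valid representation with x ≤ y).


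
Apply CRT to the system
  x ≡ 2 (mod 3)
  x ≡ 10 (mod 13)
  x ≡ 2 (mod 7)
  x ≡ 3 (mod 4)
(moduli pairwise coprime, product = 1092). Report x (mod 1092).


Product of moduli M = 3 · 13 · 7 · 4 = 1092.
Merge one congruence at a time:
  Start: x ≡ 2 (mod 3).
  Combine with x ≡ 10 (mod 13); new modulus lcm = 39.
    Write x = 2 + 3·t and substitute into x ≡ 10 (mod 13): 3·t ≡ 10 − 2 = 8 (mod 13).
    The inverse of 3 mod 13 is 9 (since 3·9 = 27 = 2·13 + 1), so t ≡ 9·8 = 72 ≡ 7 (mod 13).
    Then x = 2 + 3·7 = 23, valid modulo lcm(3, 13) = 39: x ≡ 23 (mod 39).
  Combine with x ≡ 2 (mod 7); new modulus lcm = 273.
    Write x = 23 + 39·t and substitute into x ≡ 2 (mod 7): 39·t ≡ 2 − 23 = -21 (mod 7).
    Reduce coefficients mod 7: 4·t ≡ 0 (mod 7).
    The inverse of 4 mod 7 is 2 (since 4·2 = 8 = 1·7 + 1), so t ≡ 2·0 = 0 ≡ 0 (mod 7).
    Then x = 23 + 39·0 = 23, valid modulo lcm(39, 7) = 273: x ≡ 23 (mod 273).
  Combine with x ≡ 3 (mod 4); new modulus lcm = 1092.
    Write x = 23 + 273·t and substitute into x ≡ 3 (mod 4): 273·t ≡ 3 − 23 = -20 (mod 4).
    Reduce coefficients mod 4: 1·t ≡ 0 (mod 4).
    So t ≡ 0 (mod 4).
    Then x = 23 + 273·0 = 23, valid modulo lcm(273, 4) = 1092: x ≡ 23 (mod 1092).
Verify against each original: 23 mod 3 = 2, 23 mod 13 = 10, 23 mod 7 = 2, 23 mod 4 = 3.

x ≡ 23 (mod 1092).


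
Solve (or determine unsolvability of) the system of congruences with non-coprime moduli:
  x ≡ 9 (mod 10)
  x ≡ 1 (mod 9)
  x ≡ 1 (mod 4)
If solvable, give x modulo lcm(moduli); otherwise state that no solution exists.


Moduli 10, 9, 4 are not pairwise coprime, so CRT works modulo lcm(m_i) when all pairwise compatibility conditions hold.
Pairwise compatibility: gcd(m_i, m_j) must divide a_i - a_j for every pair.
Merge one congruence at a time:
  Start: x ≡ 9 (mod 10).
  Combine with x ≡ 1 (mod 9): gcd(10, 9) = 1; 1 - 9 = -8, which IS divisible by 1, so compatible.
    Write x = 9 + 10·t and substitute into x ≡ 1 (mod 9): 10·t ≡ 1 − 9 = -8 (mod 9).
    Reduce coefficients mod 9: 1·t ≡ 1 (mod 9).
    So t ≡ 1 (mod 9).
    Then x = 9 + 10·1 = 19, valid modulo lcm(10, 9) = 90: x ≡ 19 (mod 90).
  Combine with x ≡ 1 (mod 4): gcd(90, 4) = 2; 1 - 19 = -18, which IS divisible by 2, so compatible.
    Write x = 19 + 90·t and substitute into x ≡ 1 (mod 4): 90·t ≡ 1 − 19 = -18 (mod 4).
    Divide the congruence (and modulus) by g = 2: 45·t ≡ -9 (mod 2).
    Reduce coefficients mod 2: 1·t ≡ 1 (mod 2).
    So t ≡ 1 (mod 2).
    Then x = 19 + 90·1 = 109, valid modulo lcm(90, 4) = 180: x ≡ 109 (mod 180).
Verify: 109 mod 10 = 9, 109 mod 9 = 1, 109 mod 4 = 1.

x ≡ 109 (mod 180).
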